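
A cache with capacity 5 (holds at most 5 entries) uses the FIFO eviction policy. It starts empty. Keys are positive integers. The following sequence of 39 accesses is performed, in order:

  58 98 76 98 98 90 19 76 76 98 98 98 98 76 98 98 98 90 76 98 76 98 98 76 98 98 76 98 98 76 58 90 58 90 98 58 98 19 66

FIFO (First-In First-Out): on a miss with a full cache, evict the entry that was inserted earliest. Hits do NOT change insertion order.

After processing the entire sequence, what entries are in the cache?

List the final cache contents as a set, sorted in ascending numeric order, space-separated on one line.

FIFO simulation (capacity=5):
  1. access 58: MISS. Cache (old->new): [58]
  2. access 98: MISS. Cache (old->new): [58 98]
  3. access 76: MISS. Cache (old->new): [58 98 76]
  4. access 98: HIT. Cache (old->new): [58 98 76]
  5. access 98: HIT. Cache (old->new): [58 98 76]
  6. access 90: MISS. Cache (old->new): [58 98 76 90]
  7. access 19: MISS. Cache (old->new): [58 98 76 90 19]
  8. access 76: HIT. Cache (old->new): [58 98 76 90 19]
  9. access 76: HIT. Cache (old->new): [58 98 76 90 19]
  10. access 98: HIT. Cache (old->new): [58 98 76 90 19]
  11. access 98: HIT. Cache (old->new): [58 98 76 90 19]
  12. access 98: HIT. Cache (old->new): [58 98 76 90 19]
  13. access 98: HIT. Cache (old->new): [58 98 76 90 19]
  14. access 76: HIT. Cache (old->new): [58 98 76 90 19]
  15. access 98: HIT. Cache (old->new): [58 98 76 90 19]
  16. access 98: HIT. Cache (old->new): [58 98 76 90 19]
  17. access 98: HIT. Cache (old->new): [58 98 76 90 19]
  18. access 90: HIT. Cache (old->new): [58 98 76 90 19]
  19. access 76: HIT. Cache (old->new): [58 98 76 90 19]
  20. access 98: HIT. Cache (old->new): [58 98 76 90 19]
  21. access 76: HIT. Cache (old->new): [58 98 76 90 19]
  22. access 98: HIT. Cache (old->new): [58 98 76 90 19]
  23. access 98: HIT. Cache (old->new): [58 98 76 90 19]
  24. access 76: HIT. Cache (old->new): [58 98 76 90 19]
  25. access 98: HIT. Cache (old->new): [58 98 76 90 19]
  26. access 98: HIT. Cache (old->new): [58 98 76 90 19]
  27. access 76: HIT. Cache (old->new): [58 98 76 90 19]
  28. access 98: HIT. Cache (old->new): [58 98 76 90 19]
  29. access 98: HIT. Cache (old->new): [58 98 76 90 19]
  30. access 76: HIT. Cache (old->new): [58 98 76 90 19]
  31. access 58: HIT. Cache (old->new): [58 98 76 90 19]
  32. access 90: HIT. Cache (old->new): [58 98 76 90 19]
  33. access 58: HIT. Cache (old->new): [58 98 76 90 19]
  34. access 90: HIT. Cache (old->new): [58 98 76 90 19]
  35. access 98: HIT. Cache (old->new): [58 98 76 90 19]
  36. access 58: HIT. Cache (old->new): [58 98 76 90 19]
  37. access 98: HIT. Cache (old->new): [58 98 76 90 19]
  38. access 19: HIT. Cache (old->new): [58 98 76 90 19]
  39. access 66: MISS, evict 58. Cache (old->new): [98 76 90 19 66]
Total: 33 hits, 6 misses, 1 evictions

Answer: 19 66 76 90 98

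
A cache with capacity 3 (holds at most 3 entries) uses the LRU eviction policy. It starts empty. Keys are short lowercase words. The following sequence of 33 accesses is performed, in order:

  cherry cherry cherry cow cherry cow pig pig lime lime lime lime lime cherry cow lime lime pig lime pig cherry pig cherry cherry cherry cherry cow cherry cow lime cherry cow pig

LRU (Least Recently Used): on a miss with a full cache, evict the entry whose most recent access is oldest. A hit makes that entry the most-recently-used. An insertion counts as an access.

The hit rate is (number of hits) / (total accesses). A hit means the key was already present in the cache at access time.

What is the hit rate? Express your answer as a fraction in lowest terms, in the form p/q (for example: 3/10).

Answer: 2/3

Derivation:
LRU simulation (capacity=3):
  1. access cherry: MISS. Cache (LRU->MRU): [cherry]
  2. access cherry: HIT. Cache (LRU->MRU): [cherry]
  3. access cherry: HIT. Cache (LRU->MRU): [cherry]
  4. access cow: MISS. Cache (LRU->MRU): [cherry cow]
  5. access cherry: HIT. Cache (LRU->MRU): [cow cherry]
  6. access cow: HIT. Cache (LRU->MRU): [cherry cow]
  7. access pig: MISS. Cache (LRU->MRU): [cherry cow pig]
  8. access pig: HIT. Cache (LRU->MRU): [cherry cow pig]
  9. access lime: MISS, evict cherry. Cache (LRU->MRU): [cow pig lime]
  10. access lime: HIT. Cache (LRU->MRU): [cow pig lime]
  11. access lime: HIT. Cache (LRU->MRU): [cow pig lime]
  12. access lime: HIT. Cache (LRU->MRU): [cow pig lime]
  13. access lime: HIT. Cache (LRU->MRU): [cow pig lime]
  14. access cherry: MISS, evict cow. Cache (LRU->MRU): [pig lime cherry]
  15. access cow: MISS, evict pig. Cache (LRU->MRU): [lime cherry cow]
  16. access lime: HIT. Cache (LRU->MRU): [cherry cow lime]
  17. access lime: HIT. Cache (LRU->MRU): [cherry cow lime]
  18. access pig: MISS, evict cherry. Cache (LRU->MRU): [cow lime pig]
  19. access lime: HIT. Cache (LRU->MRU): [cow pig lime]
  20. access pig: HIT. Cache (LRU->MRU): [cow lime pig]
  21. access cherry: MISS, evict cow. Cache (LRU->MRU): [lime pig cherry]
  22. access pig: HIT. Cache (LRU->MRU): [lime cherry pig]
  23. access cherry: HIT. Cache (LRU->MRU): [lime pig cherry]
  24. access cherry: HIT. Cache (LRU->MRU): [lime pig cherry]
  25. access cherry: HIT. Cache (LRU->MRU): [lime pig cherry]
  26. access cherry: HIT. Cache (LRU->MRU): [lime pig cherry]
  27. access cow: MISS, evict lime. Cache (LRU->MRU): [pig cherry cow]
  28. access cherry: HIT. Cache (LRU->MRU): [pig cow cherry]
  29. access cow: HIT. Cache (LRU->MRU): [pig cherry cow]
  30. access lime: MISS, evict pig. Cache (LRU->MRU): [cherry cow lime]
  31. access cherry: HIT. Cache (LRU->MRU): [cow lime cherry]
  32. access cow: HIT. Cache (LRU->MRU): [lime cherry cow]
  33. access pig: MISS, evict lime. Cache (LRU->MRU): [cherry cow pig]
Total: 22 hits, 11 misses, 8 evictions

Hit rate = 22/33 = 2/3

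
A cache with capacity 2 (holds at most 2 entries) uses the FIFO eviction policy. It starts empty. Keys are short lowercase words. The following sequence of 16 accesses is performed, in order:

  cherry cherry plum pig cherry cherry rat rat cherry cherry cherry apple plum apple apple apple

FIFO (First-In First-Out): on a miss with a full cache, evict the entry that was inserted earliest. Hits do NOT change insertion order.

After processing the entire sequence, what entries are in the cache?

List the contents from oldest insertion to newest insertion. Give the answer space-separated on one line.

Answer: apple plum

Derivation:
FIFO simulation (capacity=2):
  1. access cherry: MISS. Cache (old->new): [cherry]
  2. access cherry: HIT. Cache (old->new): [cherry]
  3. access plum: MISS. Cache (old->new): [cherry plum]
  4. access pig: MISS, evict cherry. Cache (old->new): [plum pig]
  5. access cherry: MISS, evict plum. Cache (old->new): [pig cherry]
  6. access cherry: HIT. Cache (old->new): [pig cherry]
  7. access rat: MISS, evict pig. Cache (old->new): [cherry rat]
  8. access rat: HIT. Cache (old->new): [cherry rat]
  9. access cherry: HIT. Cache (old->new): [cherry rat]
  10. access cherry: HIT. Cache (old->new): [cherry rat]
  11. access cherry: HIT. Cache (old->new): [cherry rat]
  12. access apple: MISS, evict cherry. Cache (old->new): [rat apple]
  13. access plum: MISS, evict rat. Cache (old->new): [apple plum]
  14. access apple: HIT. Cache (old->new): [apple plum]
  15. access apple: HIT. Cache (old->new): [apple plum]
  16. access apple: HIT. Cache (old->new): [apple plum]
Total: 9 hits, 7 misses, 5 evictions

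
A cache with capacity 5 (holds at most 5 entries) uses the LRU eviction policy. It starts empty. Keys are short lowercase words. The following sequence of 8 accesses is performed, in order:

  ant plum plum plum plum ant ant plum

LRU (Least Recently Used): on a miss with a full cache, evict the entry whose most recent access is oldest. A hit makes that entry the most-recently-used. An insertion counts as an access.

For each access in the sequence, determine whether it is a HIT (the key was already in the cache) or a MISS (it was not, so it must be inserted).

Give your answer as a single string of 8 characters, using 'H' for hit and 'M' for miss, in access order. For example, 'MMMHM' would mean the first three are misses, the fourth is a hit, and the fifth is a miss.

Answer: MMHHHHHH

Derivation:
LRU simulation (capacity=5):
  1. access ant: MISS. Cache (LRU->MRU): [ant]
  2. access plum: MISS. Cache (LRU->MRU): [ant plum]
  3. access plum: HIT. Cache (LRU->MRU): [ant plum]
  4. access plum: HIT. Cache (LRU->MRU): [ant plum]
  5. access plum: HIT. Cache (LRU->MRU): [ant plum]
  6. access ant: HIT. Cache (LRU->MRU): [plum ant]
  7. access ant: HIT. Cache (LRU->MRU): [plum ant]
  8. access plum: HIT. Cache (LRU->MRU): [ant plum]
Total: 6 hits, 2 misses, 0 evictions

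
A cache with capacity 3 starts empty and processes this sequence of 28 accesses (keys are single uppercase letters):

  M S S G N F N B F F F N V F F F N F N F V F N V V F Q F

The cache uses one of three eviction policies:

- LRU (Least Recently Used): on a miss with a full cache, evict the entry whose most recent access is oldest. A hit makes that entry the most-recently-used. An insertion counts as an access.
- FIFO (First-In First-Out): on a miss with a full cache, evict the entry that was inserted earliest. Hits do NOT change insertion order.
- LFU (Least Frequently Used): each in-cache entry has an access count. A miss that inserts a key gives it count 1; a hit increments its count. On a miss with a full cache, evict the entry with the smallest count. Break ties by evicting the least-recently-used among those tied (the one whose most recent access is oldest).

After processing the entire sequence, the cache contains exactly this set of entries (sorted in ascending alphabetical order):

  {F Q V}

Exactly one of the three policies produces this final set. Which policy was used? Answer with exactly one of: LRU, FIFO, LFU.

Simulating under each policy and comparing final sets:
  LRU: final set = {F Q V} -> MATCHES target
  FIFO: final set = {F N Q} -> differs
  LFU: final set = {F N Q} -> differs
Only LRU produces the target set.

Answer: LRU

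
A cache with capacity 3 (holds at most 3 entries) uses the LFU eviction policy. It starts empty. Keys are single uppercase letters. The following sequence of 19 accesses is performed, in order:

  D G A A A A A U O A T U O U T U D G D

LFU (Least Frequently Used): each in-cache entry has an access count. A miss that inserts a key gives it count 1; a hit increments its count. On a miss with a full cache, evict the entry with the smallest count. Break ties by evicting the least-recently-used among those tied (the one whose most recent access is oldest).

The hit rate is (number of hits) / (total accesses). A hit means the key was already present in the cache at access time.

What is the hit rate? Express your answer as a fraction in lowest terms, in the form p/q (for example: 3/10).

Answer: 7/19

Derivation:
LFU simulation (capacity=3):
  1. access D: MISS. Cache: [D(c=1)]
  2. access G: MISS. Cache: [D(c=1) G(c=1)]
  3. access A: MISS. Cache: [D(c=1) G(c=1) A(c=1)]
  4. access A: HIT, count now 2. Cache: [D(c=1) G(c=1) A(c=2)]
  5. access A: HIT, count now 3. Cache: [D(c=1) G(c=1) A(c=3)]
  6. access A: HIT, count now 4. Cache: [D(c=1) G(c=1) A(c=4)]
  7. access A: HIT, count now 5. Cache: [D(c=1) G(c=1) A(c=5)]
  8. access U: MISS, evict D(c=1). Cache: [G(c=1) U(c=1) A(c=5)]
  9. access O: MISS, evict G(c=1). Cache: [U(c=1) O(c=1) A(c=5)]
  10. access A: HIT, count now 6. Cache: [U(c=1) O(c=1) A(c=6)]
  11. access T: MISS, evict U(c=1). Cache: [O(c=1) T(c=1) A(c=6)]
  12. access U: MISS, evict O(c=1). Cache: [T(c=1) U(c=1) A(c=6)]
  13. access O: MISS, evict T(c=1). Cache: [U(c=1) O(c=1) A(c=6)]
  14. access U: HIT, count now 2. Cache: [O(c=1) U(c=2) A(c=6)]
  15. access T: MISS, evict O(c=1). Cache: [T(c=1) U(c=2) A(c=6)]
  16. access U: HIT, count now 3. Cache: [T(c=1) U(c=3) A(c=6)]
  17. access D: MISS, evict T(c=1). Cache: [D(c=1) U(c=3) A(c=6)]
  18. access G: MISS, evict D(c=1). Cache: [G(c=1) U(c=3) A(c=6)]
  19. access D: MISS, evict G(c=1). Cache: [D(c=1) U(c=3) A(c=6)]
Total: 7 hits, 12 misses, 9 evictions

Hit rate = 7/19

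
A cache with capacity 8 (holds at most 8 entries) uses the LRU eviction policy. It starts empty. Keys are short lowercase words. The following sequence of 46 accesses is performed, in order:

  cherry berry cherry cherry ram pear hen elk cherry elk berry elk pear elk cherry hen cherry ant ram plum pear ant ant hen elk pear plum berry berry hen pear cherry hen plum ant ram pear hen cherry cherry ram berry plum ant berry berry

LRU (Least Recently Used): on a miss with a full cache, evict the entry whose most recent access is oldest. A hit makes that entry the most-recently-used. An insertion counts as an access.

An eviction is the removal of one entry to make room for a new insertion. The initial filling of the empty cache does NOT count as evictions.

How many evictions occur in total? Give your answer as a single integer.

Answer: 0

Derivation:
LRU simulation (capacity=8):
  1. access cherry: MISS. Cache (LRU->MRU): [cherry]
  2. access berry: MISS. Cache (LRU->MRU): [cherry berry]
  3. access cherry: HIT. Cache (LRU->MRU): [berry cherry]
  4. access cherry: HIT. Cache (LRU->MRU): [berry cherry]
  5. access ram: MISS. Cache (LRU->MRU): [berry cherry ram]
  6. access pear: MISS. Cache (LRU->MRU): [berry cherry ram pear]
  7. access hen: MISS. Cache (LRU->MRU): [berry cherry ram pear hen]
  8. access elk: MISS. Cache (LRU->MRU): [berry cherry ram pear hen elk]
  9. access cherry: HIT. Cache (LRU->MRU): [berry ram pear hen elk cherry]
  10. access elk: HIT. Cache (LRU->MRU): [berry ram pear hen cherry elk]
  11. access berry: HIT. Cache (LRU->MRU): [ram pear hen cherry elk berry]
  12. access elk: HIT. Cache (LRU->MRU): [ram pear hen cherry berry elk]
  13. access pear: HIT. Cache (LRU->MRU): [ram hen cherry berry elk pear]
  14. access elk: HIT. Cache (LRU->MRU): [ram hen cherry berry pear elk]
  15. access cherry: HIT. Cache (LRU->MRU): [ram hen berry pear elk cherry]
  16. access hen: HIT. Cache (LRU->MRU): [ram berry pear elk cherry hen]
  17. access cherry: HIT. Cache (LRU->MRU): [ram berry pear elk hen cherry]
  18. access ant: MISS. Cache (LRU->MRU): [ram berry pear elk hen cherry ant]
  19. access ram: HIT. Cache (LRU->MRU): [berry pear elk hen cherry ant ram]
  20. access plum: MISS. Cache (LRU->MRU): [berry pear elk hen cherry ant ram plum]
  21. access pear: HIT. Cache (LRU->MRU): [berry elk hen cherry ant ram plum pear]
  22. access ant: HIT. Cache (LRU->MRU): [berry elk hen cherry ram plum pear ant]
  23. access ant: HIT. Cache (LRU->MRU): [berry elk hen cherry ram plum pear ant]
  24. access hen: HIT. Cache (LRU->MRU): [berry elk cherry ram plum pear ant hen]
  25. access elk: HIT. Cache (LRU->MRU): [berry cherry ram plum pear ant hen elk]
  26. access pear: HIT. Cache (LRU->MRU): [berry cherry ram plum ant hen elk pear]
  27. access plum: HIT. Cache (LRU->MRU): [berry cherry ram ant hen elk pear plum]
  28. access berry: HIT. Cache (LRU->MRU): [cherry ram ant hen elk pear plum berry]
  29. access berry: HIT. Cache (LRU->MRU): [cherry ram ant hen elk pear plum berry]
  30. access hen: HIT. Cache (LRU->MRU): [cherry ram ant elk pear plum berry hen]
  31. access pear: HIT. Cache (LRU->MRU): [cherry ram ant elk plum berry hen pear]
  32. access cherry: HIT. Cache (LRU->MRU): [ram ant elk plum berry hen pear cherry]
  33. access hen: HIT. Cache (LRU->MRU): [ram ant elk plum berry pear cherry hen]
  34. access plum: HIT. Cache (LRU->MRU): [ram ant elk berry pear cherry hen plum]
  35. access ant: HIT. Cache (LRU->MRU): [ram elk berry pear cherry hen plum ant]
  36. access ram: HIT. Cache (LRU->MRU): [elk berry pear cherry hen plum ant ram]
  37. access pear: HIT. Cache (LRU->MRU): [elk berry cherry hen plum ant ram pear]
  38. access hen: HIT. Cache (LRU->MRU): [elk berry cherry plum ant ram pear hen]
  39. access cherry: HIT. Cache (LRU->MRU): [elk berry plum ant ram pear hen cherry]
  40. access cherry: HIT. Cache (LRU->MRU): [elk berry plum ant ram pear hen cherry]
  41. access ram: HIT. Cache (LRU->MRU): [elk berry plum ant pear hen cherry ram]
  42. access berry: HIT. Cache (LRU->MRU): [elk plum ant pear hen cherry ram berry]
  43. access plum: HIT. Cache (LRU->MRU): [elk ant pear hen cherry ram berry plum]
  44. access ant: HIT. Cache (LRU->MRU): [elk pear hen cherry ram berry plum ant]
  45. access berry: HIT. Cache (LRU->MRU): [elk pear hen cherry ram plum ant berry]
  46. access berry: HIT. Cache (LRU->MRU): [elk pear hen cherry ram plum ant berry]
Total: 38 hits, 8 misses, 0 evictions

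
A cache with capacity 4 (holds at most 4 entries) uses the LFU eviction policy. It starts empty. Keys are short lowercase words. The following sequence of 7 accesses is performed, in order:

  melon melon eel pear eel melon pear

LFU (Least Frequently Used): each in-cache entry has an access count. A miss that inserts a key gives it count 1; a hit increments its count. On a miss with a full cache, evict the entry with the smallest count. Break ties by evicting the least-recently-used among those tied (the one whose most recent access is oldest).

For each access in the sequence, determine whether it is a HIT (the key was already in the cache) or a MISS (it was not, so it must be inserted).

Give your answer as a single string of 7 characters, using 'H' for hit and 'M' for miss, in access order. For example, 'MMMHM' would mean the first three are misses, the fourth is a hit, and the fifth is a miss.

Answer: MHMMHHH

Derivation:
LFU simulation (capacity=4):
  1. access melon: MISS. Cache: [melon(c=1)]
  2. access melon: HIT, count now 2. Cache: [melon(c=2)]
  3. access eel: MISS. Cache: [eel(c=1) melon(c=2)]
  4. access pear: MISS. Cache: [eel(c=1) pear(c=1) melon(c=2)]
  5. access eel: HIT, count now 2. Cache: [pear(c=1) melon(c=2) eel(c=2)]
  6. access melon: HIT, count now 3. Cache: [pear(c=1) eel(c=2) melon(c=3)]
  7. access pear: HIT, count now 2. Cache: [eel(c=2) pear(c=2) melon(c=3)]
Total: 4 hits, 3 misses, 0 evictions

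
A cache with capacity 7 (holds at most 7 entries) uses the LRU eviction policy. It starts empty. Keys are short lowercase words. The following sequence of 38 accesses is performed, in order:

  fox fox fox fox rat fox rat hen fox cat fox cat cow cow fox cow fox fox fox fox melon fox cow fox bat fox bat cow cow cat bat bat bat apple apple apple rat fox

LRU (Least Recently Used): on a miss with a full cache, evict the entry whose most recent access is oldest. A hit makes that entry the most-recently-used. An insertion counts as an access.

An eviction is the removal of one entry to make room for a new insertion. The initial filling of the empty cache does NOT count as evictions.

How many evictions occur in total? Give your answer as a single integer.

LRU simulation (capacity=7):
  1. access fox: MISS. Cache (LRU->MRU): [fox]
  2. access fox: HIT. Cache (LRU->MRU): [fox]
  3. access fox: HIT. Cache (LRU->MRU): [fox]
  4. access fox: HIT. Cache (LRU->MRU): [fox]
  5. access rat: MISS. Cache (LRU->MRU): [fox rat]
  6. access fox: HIT. Cache (LRU->MRU): [rat fox]
  7. access rat: HIT. Cache (LRU->MRU): [fox rat]
  8. access hen: MISS. Cache (LRU->MRU): [fox rat hen]
  9. access fox: HIT. Cache (LRU->MRU): [rat hen fox]
  10. access cat: MISS. Cache (LRU->MRU): [rat hen fox cat]
  11. access fox: HIT. Cache (LRU->MRU): [rat hen cat fox]
  12. access cat: HIT. Cache (LRU->MRU): [rat hen fox cat]
  13. access cow: MISS. Cache (LRU->MRU): [rat hen fox cat cow]
  14. access cow: HIT. Cache (LRU->MRU): [rat hen fox cat cow]
  15. access fox: HIT. Cache (LRU->MRU): [rat hen cat cow fox]
  16. access cow: HIT. Cache (LRU->MRU): [rat hen cat fox cow]
  17. access fox: HIT. Cache (LRU->MRU): [rat hen cat cow fox]
  18. access fox: HIT. Cache (LRU->MRU): [rat hen cat cow fox]
  19. access fox: HIT. Cache (LRU->MRU): [rat hen cat cow fox]
  20. access fox: HIT. Cache (LRU->MRU): [rat hen cat cow fox]
  21. access melon: MISS. Cache (LRU->MRU): [rat hen cat cow fox melon]
  22. access fox: HIT. Cache (LRU->MRU): [rat hen cat cow melon fox]
  23. access cow: HIT. Cache (LRU->MRU): [rat hen cat melon fox cow]
  24. access fox: HIT. Cache (LRU->MRU): [rat hen cat melon cow fox]
  25. access bat: MISS. Cache (LRU->MRU): [rat hen cat melon cow fox bat]
  26. access fox: HIT. Cache (LRU->MRU): [rat hen cat melon cow bat fox]
  27. access bat: HIT. Cache (LRU->MRU): [rat hen cat melon cow fox bat]
  28. access cow: HIT. Cache (LRU->MRU): [rat hen cat melon fox bat cow]
  29. access cow: HIT. Cache (LRU->MRU): [rat hen cat melon fox bat cow]
  30. access cat: HIT. Cache (LRU->MRU): [rat hen melon fox bat cow cat]
  31. access bat: HIT. Cache (LRU->MRU): [rat hen melon fox cow cat bat]
  32. access bat: HIT. Cache (LRU->MRU): [rat hen melon fox cow cat bat]
  33. access bat: HIT. Cache (LRU->MRU): [rat hen melon fox cow cat bat]
  34. access apple: MISS, evict rat. Cache (LRU->MRU): [hen melon fox cow cat bat apple]
  35. access apple: HIT. Cache (LRU->MRU): [hen melon fox cow cat bat apple]
  36. access apple: HIT. Cache (LRU->MRU): [hen melon fox cow cat bat apple]
  37. access rat: MISS, evict hen. Cache (LRU->MRU): [melon fox cow cat bat apple rat]
  38. access fox: HIT. Cache (LRU->MRU): [melon cow cat bat apple rat fox]
Total: 29 hits, 9 misses, 2 evictions

Answer: 2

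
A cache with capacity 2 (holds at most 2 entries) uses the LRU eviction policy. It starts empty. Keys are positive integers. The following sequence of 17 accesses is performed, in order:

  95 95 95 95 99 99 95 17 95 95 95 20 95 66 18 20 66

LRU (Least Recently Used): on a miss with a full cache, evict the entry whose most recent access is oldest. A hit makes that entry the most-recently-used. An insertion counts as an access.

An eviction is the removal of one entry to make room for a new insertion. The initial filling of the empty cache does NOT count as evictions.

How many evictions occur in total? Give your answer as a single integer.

LRU simulation (capacity=2):
  1. access 95: MISS. Cache (LRU->MRU): [95]
  2. access 95: HIT. Cache (LRU->MRU): [95]
  3. access 95: HIT. Cache (LRU->MRU): [95]
  4. access 95: HIT. Cache (LRU->MRU): [95]
  5. access 99: MISS. Cache (LRU->MRU): [95 99]
  6. access 99: HIT. Cache (LRU->MRU): [95 99]
  7. access 95: HIT. Cache (LRU->MRU): [99 95]
  8. access 17: MISS, evict 99. Cache (LRU->MRU): [95 17]
  9. access 95: HIT. Cache (LRU->MRU): [17 95]
  10. access 95: HIT. Cache (LRU->MRU): [17 95]
  11. access 95: HIT. Cache (LRU->MRU): [17 95]
  12. access 20: MISS, evict 17. Cache (LRU->MRU): [95 20]
  13. access 95: HIT. Cache (LRU->MRU): [20 95]
  14. access 66: MISS, evict 20. Cache (LRU->MRU): [95 66]
  15. access 18: MISS, evict 95. Cache (LRU->MRU): [66 18]
  16. access 20: MISS, evict 66. Cache (LRU->MRU): [18 20]
  17. access 66: MISS, evict 18. Cache (LRU->MRU): [20 66]
Total: 9 hits, 8 misses, 6 evictions

Answer: 6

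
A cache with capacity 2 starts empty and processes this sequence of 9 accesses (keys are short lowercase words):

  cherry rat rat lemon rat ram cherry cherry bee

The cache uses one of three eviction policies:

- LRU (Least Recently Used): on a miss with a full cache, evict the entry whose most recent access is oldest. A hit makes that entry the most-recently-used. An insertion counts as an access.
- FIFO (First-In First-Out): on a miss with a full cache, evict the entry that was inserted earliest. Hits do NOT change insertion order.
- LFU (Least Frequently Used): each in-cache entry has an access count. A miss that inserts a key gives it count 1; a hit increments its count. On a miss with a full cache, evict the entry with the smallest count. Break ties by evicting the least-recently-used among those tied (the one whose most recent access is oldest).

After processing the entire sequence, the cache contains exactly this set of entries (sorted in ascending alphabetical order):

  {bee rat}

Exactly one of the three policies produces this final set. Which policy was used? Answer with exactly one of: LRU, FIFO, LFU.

Answer: LFU

Derivation:
Simulating under each policy and comparing final sets:
  LRU: final set = {bee cherry} -> differs
  FIFO: final set = {bee cherry} -> differs
  LFU: final set = {bee rat} -> MATCHES target
Only LFU produces the target set.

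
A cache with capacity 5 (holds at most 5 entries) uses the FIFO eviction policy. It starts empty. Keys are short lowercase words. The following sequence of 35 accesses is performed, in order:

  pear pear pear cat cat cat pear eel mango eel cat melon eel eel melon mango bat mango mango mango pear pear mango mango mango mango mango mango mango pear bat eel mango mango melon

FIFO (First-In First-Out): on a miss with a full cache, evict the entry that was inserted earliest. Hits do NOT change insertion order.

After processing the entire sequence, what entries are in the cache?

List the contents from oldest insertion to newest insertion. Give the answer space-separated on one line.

FIFO simulation (capacity=5):
  1. access pear: MISS. Cache (old->new): [pear]
  2. access pear: HIT. Cache (old->new): [pear]
  3. access pear: HIT. Cache (old->new): [pear]
  4. access cat: MISS. Cache (old->new): [pear cat]
  5. access cat: HIT. Cache (old->new): [pear cat]
  6. access cat: HIT. Cache (old->new): [pear cat]
  7. access pear: HIT. Cache (old->new): [pear cat]
  8. access eel: MISS. Cache (old->new): [pear cat eel]
  9. access mango: MISS. Cache (old->new): [pear cat eel mango]
  10. access eel: HIT. Cache (old->new): [pear cat eel mango]
  11. access cat: HIT. Cache (old->new): [pear cat eel mango]
  12. access melon: MISS. Cache (old->new): [pear cat eel mango melon]
  13. access eel: HIT. Cache (old->new): [pear cat eel mango melon]
  14. access eel: HIT. Cache (old->new): [pear cat eel mango melon]
  15. access melon: HIT. Cache (old->new): [pear cat eel mango melon]
  16. access mango: HIT. Cache (old->new): [pear cat eel mango melon]
  17. access bat: MISS, evict pear. Cache (old->new): [cat eel mango melon bat]
  18. access mango: HIT. Cache (old->new): [cat eel mango melon bat]
  19. access mango: HIT. Cache (old->new): [cat eel mango melon bat]
  20. access mango: HIT. Cache (old->new): [cat eel mango melon bat]
  21. access pear: MISS, evict cat. Cache (old->new): [eel mango melon bat pear]
  22. access pear: HIT. Cache (old->new): [eel mango melon bat pear]
  23. access mango: HIT. Cache (old->new): [eel mango melon bat pear]
  24. access mango: HIT. Cache (old->new): [eel mango melon bat pear]
  25. access mango: HIT. Cache (old->new): [eel mango melon bat pear]
  26. access mango: HIT. Cache (old->new): [eel mango melon bat pear]
  27. access mango: HIT. Cache (old->new): [eel mango melon bat pear]
  28. access mango: HIT. Cache (old->new): [eel mango melon bat pear]
  29. access mango: HIT. Cache (old->new): [eel mango melon bat pear]
  30. access pear: HIT. Cache (old->new): [eel mango melon bat pear]
  31. access bat: HIT. Cache (old->new): [eel mango melon bat pear]
  32. access eel: HIT. Cache (old->new): [eel mango melon bat pear]
  33. access mango: HIT. Cache (old->new): [eel mango melon bat pear]
  34. access mango: HIT. Cache (old->new): [eel mango melon bat pear]
  35. access melon: HIT. Cache (old->new): [eel mango melon bat pear]
Total: 28 hits, 7 misses, 2 evictions

Answer: eel mango melon bat pear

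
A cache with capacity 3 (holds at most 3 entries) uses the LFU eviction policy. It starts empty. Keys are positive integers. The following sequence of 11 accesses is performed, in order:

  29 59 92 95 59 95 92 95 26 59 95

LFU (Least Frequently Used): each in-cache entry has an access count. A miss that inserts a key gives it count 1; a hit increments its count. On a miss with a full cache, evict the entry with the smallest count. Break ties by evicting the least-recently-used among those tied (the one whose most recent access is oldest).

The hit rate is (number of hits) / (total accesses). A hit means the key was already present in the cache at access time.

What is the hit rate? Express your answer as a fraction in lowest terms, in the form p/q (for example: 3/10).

LFU simulation (capacity=3):
  1. access 29: MISS. Cache: [29(c=1)]
  2. access 59: MISS. Cache: [29(c=1) 59(c=1)]
  3. access 92: MISS. Cache: [29(c=1) 59(c=1) 92(c=1)]
  4. access 95: MISS, evict 29(c=1). Cache: [59(c=1) 92(c=1) 95(c=1)]
  5. access 59: HIT, count now 2. Cache: [92(c=1) 95(c=1) 59(c=2)]
  6. access 95: HIT, count now 2. Cache: [92(c=1) 59(c=2) 95(c=2)]
  7. access 92: HIT, count now 2. Cache: [59(c=2) 95(c=2) 92(c=2)]
  8. access 95: HIT, count now 3. Cache: [59(c=2) 92(c=2) 95(c=3)]
  9. access 26: MISS, evict 59(c=2). Cache: [26(c=1) 92(c=2) 95(c=3)]
  10. access 59: MISS, evict 26(c=1). Cache: [59(c=1) 92(c=2) 95(c=3)]
  11. access 95: HIT, count now 4. Cache: [59(c=1) 92(c=2) 95(c=4)]
Total: 5 hits, 6 misses, 3 evictions

Hit rate = 5/11

Answer: 5/11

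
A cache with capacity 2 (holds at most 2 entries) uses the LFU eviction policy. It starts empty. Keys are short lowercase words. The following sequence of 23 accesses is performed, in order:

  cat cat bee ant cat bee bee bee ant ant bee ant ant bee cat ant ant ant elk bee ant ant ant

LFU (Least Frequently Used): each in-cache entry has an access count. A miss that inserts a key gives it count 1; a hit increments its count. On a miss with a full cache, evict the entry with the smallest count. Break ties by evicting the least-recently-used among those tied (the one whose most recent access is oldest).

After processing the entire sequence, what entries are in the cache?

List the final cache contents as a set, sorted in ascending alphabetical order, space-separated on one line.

Answer: ant bee

Derivation:
LFU simulation (capacity=2):
  1. access cat: MISS. Cache: [cat(c=1)]
  2. access cat: HIT, count now 2. Cache: [cat(c=2)]
  3. access bee: MISS. Cache: [bee(c=1) cat(c=2)]
  4. access ant: MISS, evict bee(c=1). Cache: [ant(c=1) cat(c=2)]
  5. access cat: HIT, count now 3. Cache: [ant(c=1) cat(c=3)]
  6. access bee: MISS, evict ant(c=1). Cache: [bee(c=1) cat(c=3)]
  7. access bee: HIT, count now 2. Cache: [bee(c=2) cat(c=3)]
  8. access bee: HIT, count now 3. Cache: [cat(c=3) bee(c=3)]
  9. access ant: MISS, evict cat(c=3). Cache: [ant(c=1) bee(c=3)]
  10. access ant: HIT, count now 2. Cache: [ant(c=2) bee(c=3)]
  11. access bee: HIT, count now 4. Cache: [ant(c=2) bee(c=4)]
  12. access ant: HIT, count now 3. Cache: [ant(c=3) bee(c=4)]
  13. access ant: HIT, count now 4. Cache: [bee(c=4) ant(c=4)]
  14. access bee: HIT, count now 5. Cache: [ant(c=4) bee(c=5)]
  15. access cat: MISS, evict ant(c=4). Cache: [cat(c=1) bee(c=5)]
  16. access ant: MISS, evict cat(c=1). Cache: [ant(c=1) bee(c=5)]
  17. access ant: HIT, count now 2. Cache: [ant(c=2) bee(c=5)]
  18. access ant: HIT, count now 3. Cache: [ant(c=3) bee(c=5)]
  19. access elk: MISS, evict ant(c=3). Cache: [elk(c=1) bee(c=5)]
  20. access bee: HIT, count now 6. Cache: [elk(c=1) bee(c=6)]
  21. access ant: MISS, evict elk(c=1). Cache: [ant(c=1) bee(c=6)]
  22. access ant: HIT, count now 2. Cache: [ant(c=2) bee(c=6)]
  23. access ant: HIT, count now 3. Cache: [ant(c=3) bee(c=6)]
Total: 14 hits, 9 misses, 7 evictions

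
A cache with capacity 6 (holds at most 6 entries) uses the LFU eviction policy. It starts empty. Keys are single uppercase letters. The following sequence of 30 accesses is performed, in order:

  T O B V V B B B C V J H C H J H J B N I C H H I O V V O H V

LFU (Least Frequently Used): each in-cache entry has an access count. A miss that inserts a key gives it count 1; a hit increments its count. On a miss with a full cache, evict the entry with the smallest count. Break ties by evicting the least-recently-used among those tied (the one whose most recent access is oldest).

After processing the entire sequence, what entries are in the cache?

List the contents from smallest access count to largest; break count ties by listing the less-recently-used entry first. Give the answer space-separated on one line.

Answer: O J C B H V

Derivation:
LFU simulation (capacity=6):
  1. access T: MISS. Cache: [T(c=1)]
  2. access O: MISS. Cache: [T(c=1) O(c=1)]
  3. access B: MISS. Cache: [T(c=1) O(c=1) B(c=1)]
  4. access V: MISS. Cache: [T(c=1) O(c=1) B(c=1) V(c=1)]
  5. access V: HIT, count now 2. Cache: [T(c=1) O(c=1) B(c=1) V(c=2)]
  6. access B: HIT, count now 2. Cache: [T(c=1) O(c=1) V(c=2) B(c=2)]
  7. access B: HIT, count now 3. Cache: [T(c=1) O(c=1) V(c=2) B(c=3)]
  8. access B: HIT, count now 4. Cache: [T(c=1) O(c=1) V(c=2) B(c=4)]
  9. access C: MISS. Cache: [T(c=1) O(c=1) C(c=1) V(c=2) B(c=4)]
  10. access V: HIT, count now 3. Cache: [T(c=1) O(c=1) C(c=1) V(c=3) B(c=4)]
  11. access J: MISS. Cache: [T(c=1) O(c=1) C(c=1) J(c=1) V(c=3) B(c=4)]
  12. access H: MISS, evict T(c=1). Cache: [O(c=1) C(c=1) J(c=1) H(c=1) V(c=3) B(c=4)]
  13. access C: HIT, count now 2. Cache: [O(c=1) J(c=1) H(c=1) C(c=2) V(c=3) B(c=4)]
  14. access H: HIT, count now 2. Cache: [O(c=1) J(c=1) C(c=2) H(c=2) V(c=3) B(c=4)]
  15. access J: HIT, count now 2. Cache: [O(c=1) C(c=2) H(c=2) J(c=2) V(c=3) B(c=4)]
  16. access H: HIT, count now 3. Cache: [O(c=1) C(c=2) J(c=2) V(c=3) H(c=3) B(c=4)]
  17. access J: HIT, count now 3. Cache: [O(c=1) C(c=2) V(c=3) H(c=3) J(c=3) B(c=4)]
  18. access B: HIT, count now 5. Cache: [O(c=1) C(c=2) V(c=3) H(c=3) J(c=3) B(c=5)]
  19. access N: MISS, evict O(c=1). Cache: [N(c=1) C(c=2) V(c=3) H(c=3) J(c=3) B(c=5)]
  20. access I: MISS, evict N(c=1). Cache: [I(c=1) C(c=2) V(c=3) H(c=3) J(c=3) B(c=5)]
  21. access C: HIT, count now 3. Cache: [I(c=1) V(c=3) H(c=3) J(c=3) C(c=3) B(c=5)]
  22. access H: HIT, count now 4. Cache: [I(c=1) V(c=3) J(c=3) C(c=3) H(c=4) B(c=5)]
  23. access H: HIT, count now 5. Cache: [I(c=1) V(c=3) J(c=3) C(c=3) B(c=5) H(c=5)]
  24. access I: HIT, count now 2. Cache: [I(c=2) V(c=3) J(c=3) C(c=3) B(c=5) H(c=5)]
  25. access O: MISS, evict I(c=2). Cache: [O(c=1) V(c=3) J(c=3) C(c=3) B(c=5) H(c=5)]
  26. access V: HIT, count now 4. Cache: [O(c=1) J(c=3) C(c=3) V(c=4) B(c=5) H(c=5)]
  27. access V: HIT, count now 5. Cache: [O(c=1) J(c=3) C(c=3) B(c=5) H(c=5) V(c=5)]
  28. access O: HIT, count now 2. Cache: [O(c=2) J(c=3) C(c=3) B(c=5) H(c=5) V(c=5)]
  29. access H: HIT, count now 6. Cache: [O(c=2) J(c=3) C(c=3) B(c=5) V(c=5) H(c=6)]
  30. access V: HIT, count now 6. Cache: [O(c=2) J(c=3) C(c=3) B(c=5) H(c=6) V(c=6)]
Total: 20 hits, 10 misses, 4 evictions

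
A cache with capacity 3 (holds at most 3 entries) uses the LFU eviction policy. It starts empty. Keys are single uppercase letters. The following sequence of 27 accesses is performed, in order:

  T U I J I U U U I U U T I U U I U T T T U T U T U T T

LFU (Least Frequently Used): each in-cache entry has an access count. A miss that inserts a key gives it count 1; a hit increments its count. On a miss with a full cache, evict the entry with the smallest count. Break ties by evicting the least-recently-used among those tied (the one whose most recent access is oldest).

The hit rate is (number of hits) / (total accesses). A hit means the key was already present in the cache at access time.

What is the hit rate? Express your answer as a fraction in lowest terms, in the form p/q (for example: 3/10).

Answer: 22/27

Derivation:
LFU simulation (capacity=3):
  1. access T: MISS. Cache: [T(c=1)]
  2. access U: MISS. Cache: [T(c=1) U(c=1)]
  3. access I: MISS. Cache: [T(c=1) U(c=1) I(c=1)]
  4. access J: MISS, evict T(c=1). Cache: [U(c=1) I(c=1) J(c=1)]
  5. access I: HIT, count now 2. Cache: [U(c=1) J(c=1) I(c=2)]
  6. access U: HIT, count now 2. Cache: [J(c=1) I(c=2) U(c=2)]
  7. access U: HIT, count now 3. Cache: [J(c=1) I(c=2) U(c=3)]
  8. access U: HIT, count now 4. Cache: [J(c=1) I(c=2) U(c=4)]
  9. access I: HIT, count now 3. Cache: [J(c=1) I(c=3) U(c=4)]
  10. access U: HIT, count now 5. Cache: [J(c=1) I(c=3) U(c=5)]
  11. access U: HIT, count now 6. Cache: [J(c=1) I(c=3) U(c=6)]
  12. access T: MISS, evict J(c=1). Cache: [T(c=1) I(c=3) U(c=6)]
  13. access I: HIT, count now 4. Cache: [T(c=1) I(c=4) U(c=6)]
  14. access U: HIT, count now 7. Cache: [T(c=1) I(c=4) U(c=7)]
  15. access U: HIT, count now 8. Cache: [T(c=1) I(c=4) U(c=8)]
  16. access I: HIT, count now 5. Cache: [T(c=1) I(c=5) U(c=8)]
  17. access U: HIT, count now 9. Cache: [T(c=1) I(c=5) U(c=9)]
  18. access T: HIT, count now 2. Cache: [T(c=2) I(c=5) U(c=9)]
  19. access T: HIT, count now 3. Cache: [T(c=3) I(c=5) U(c=9)]
  20. access T: HIT, count now 4. Cache: [T(c=4) I(c=5) U(c=9)]
  21. access U: HIT, count now 10. Cache: [T(c=4) I(c=5) U(c=10)]
  22. access T: HIT, count now 5. Cache: [I(c=5) T(c=5) U(c=10)]
  23. access U: HIT, count now 11. Cache: [I(c=5) T(c=5) U(c=11)]
  24. access T: HIT, count now 6. Cache: [I(c=5) T(c=6) U(c=11)]
  25. access U: HIT, count now 12. Cache: [I(c=5) T(c=6) U(c=12)]
  26. access T: HIT, count now 7. Cache: [I(c=5) T(c=7) U(c=12)]
  27. access T: HIT, count now 8. Cache: [I(c=5) T(c=8) U(c=12)]
Total: 22 hits, 5 misses, 2 evictions

Hit rate = 22/27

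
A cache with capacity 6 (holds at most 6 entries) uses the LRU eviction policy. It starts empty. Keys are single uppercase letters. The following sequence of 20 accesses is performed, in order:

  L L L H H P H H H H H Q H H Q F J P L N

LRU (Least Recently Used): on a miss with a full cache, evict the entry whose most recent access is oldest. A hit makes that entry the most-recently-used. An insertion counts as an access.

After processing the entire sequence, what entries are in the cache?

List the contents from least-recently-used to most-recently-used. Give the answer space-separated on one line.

Answer: Q F J P L N

Derivation:
LRU simulation (capacity=6):
  1. access L: MISS. Cache (LRU->MRU): [L]
  2. access L: HIT. Cache (LRU->MRU): [L]
  3. access L: HIT. Cache (LRU->MRU): [L]
  4. access H: MISS. Cache (LRU->MRU): [L H]
  5. access H: HIT. Cache (LRU->MRU): [L H]
  6. access P: MISS. Cache (LRU->MRU): [L H P]
  7. access H: HIT. Cache (LRU->MRU): [L P H]
  8. access H: HIT. Cache (LRU->MRU): [L P H]
  9. access H: HIT. Cache (LRU->MRU): [L P H]
  10. access H: HIT. Cache (LRU->MRU): [L P H]
  11. access H: HIT. Cache (LRU->MRU): [L P H]
  12. access Q: MISS. Cache (LRU->MRU): [L P H Q]
  13. access H: HIT. Cache (LRU->MRU): [L P Q H]
  14. access H: HIT. Cache (LRU->MRU): [L P Q H]
  15. access Q: HIT. Cache (LRU->MRU): [L P H Q]
  16. access F: MISS. Cache (LRU->MRU): [L P H Q F]
  17. access J: MISS. Cache (LRU->MRU): [L P H Q F J]
  18. access P: HIT. Cache (LRU->MRU): [L H Q F J P]
  19. access L: HIT. Cache (LRU->MRU): [H Q F J P L]
  20. access N: MISS, evict H. Cache (LRU->MRU): [Q F J P L N]
Total: 13 hits, 7 misses, 1 evictions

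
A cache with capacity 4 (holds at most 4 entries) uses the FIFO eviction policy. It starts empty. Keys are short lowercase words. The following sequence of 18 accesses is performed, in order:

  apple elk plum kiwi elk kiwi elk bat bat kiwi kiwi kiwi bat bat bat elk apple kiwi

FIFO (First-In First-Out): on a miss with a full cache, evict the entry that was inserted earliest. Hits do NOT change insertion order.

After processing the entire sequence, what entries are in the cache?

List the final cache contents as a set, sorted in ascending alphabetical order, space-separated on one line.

FIFO simulation (capacity=4):
  1. access apple: MISS. Cache (old->new): [apple]
  2. access elk: MISS. Cache (old->new): [apple elk]
  3. access plum: MISS. Cache (old->new): [apple elk plum]
  4. access kiwi: MISS. Cache (old->new): [apple elk plum kiwi]
  5. access elk: HIT. Cache (old->new): [apple elk plum kiwi]
  6. access kiwi: HIT. Cache (old->new): [apple elk plum kiwi]
  7. access elk: HIT. Cache (old->new): [apple elk plum kiwi]
  8. access bat: MISS, evict apple. Cache (old->new): [elk plum kiwi bat]
  9. access bat: HIT. Cache (old->new): [elk plum kiwi bat]
  10. access kiwi: HIT. Cache (old->new): [elk plum kiwi bat]
  11. access kiwi: HIT. Cache (old->new): [elk plum kiwi bat]
  12. access kiwi: HIT. Cache (old->new): [elk plum kiwi bat]
  13. access bat: HIT. Cache (old->new): [elk plum kiwi bat]
  14. access bat: HIT. Cache (old->new): [elk plum kiwi bat]
  15. access bat: HIT. Cache (old->new): [elk plum kiwi bat]
  16. access elk: HIT. Cache (old->new): [elk plum kiwi bat]
  17. access apple: MISS, evict elk. Cache (old->new): [plum kiwi bat apple]
  18. access kiwi: HIT. Cache (old->new): [plum kiwi bat apple]
Total: 12 hits, 6 misses, 2 evictions

Answer: apple bat kiwi plum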